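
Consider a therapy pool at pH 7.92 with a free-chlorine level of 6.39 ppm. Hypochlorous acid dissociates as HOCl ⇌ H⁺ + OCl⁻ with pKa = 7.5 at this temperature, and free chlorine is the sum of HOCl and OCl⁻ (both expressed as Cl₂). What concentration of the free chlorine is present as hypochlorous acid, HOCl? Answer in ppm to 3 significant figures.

[OCl⁻]/[HOCl] = 10^(pH − pKa) = 10^(7.92 − 7.5) = 10^0.42 = 2.63.
Fraction as HOCl = 1 / (1 + 2.63) = 0.2755.
HOCl = 0.2755 × 6.39 ppm = 1.76 ppm.

1.76 ppm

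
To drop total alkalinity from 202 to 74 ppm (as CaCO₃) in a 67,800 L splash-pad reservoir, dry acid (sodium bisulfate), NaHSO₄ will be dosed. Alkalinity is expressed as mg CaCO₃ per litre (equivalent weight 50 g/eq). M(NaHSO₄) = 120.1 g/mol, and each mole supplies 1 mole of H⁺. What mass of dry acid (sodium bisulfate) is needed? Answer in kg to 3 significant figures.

20.8 kg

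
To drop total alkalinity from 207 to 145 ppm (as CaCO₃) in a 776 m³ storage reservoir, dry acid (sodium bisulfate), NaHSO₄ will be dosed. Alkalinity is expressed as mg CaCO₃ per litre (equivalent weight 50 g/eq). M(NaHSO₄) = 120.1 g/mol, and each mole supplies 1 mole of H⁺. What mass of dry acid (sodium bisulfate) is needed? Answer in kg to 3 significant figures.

Volume: 776 m³ = 776,000 L.
Alkalinity to neutralize: (207 − 145) = 62 mg/L as CaCO₃ × 776,000 L = 48,110 g as CaCO₃.
Equivalents of H⁺ required: 48,110 ÷ 50 g/eq = 962.2 eq = 962.2 mol NaHSO₄.
Mass of NaHSO₄: 962.2 × 120.1 = 115,600 g.

116 kg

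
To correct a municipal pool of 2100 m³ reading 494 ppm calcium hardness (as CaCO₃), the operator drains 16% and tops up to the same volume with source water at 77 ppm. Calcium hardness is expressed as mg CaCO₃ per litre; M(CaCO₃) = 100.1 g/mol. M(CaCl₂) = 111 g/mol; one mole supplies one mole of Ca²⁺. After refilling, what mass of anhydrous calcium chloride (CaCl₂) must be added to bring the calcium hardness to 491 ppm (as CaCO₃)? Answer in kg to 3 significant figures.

Volume: 2100 m³ = 2,100,000 L.
After draining 16% and refilling: 494 × 0.84 + 77 × 0.16 = 427.28 ppm.
Deficit to target: 491 − 427.28 = 63.72 mg/L.
As CaCO₃: 63.72 mg/L × 2,100,000 L = 133,800 g; ÷ 100.1 = 1337 mol Ca²⁺.
Mass: 1337 × 111 = 148,400 g.

148 kg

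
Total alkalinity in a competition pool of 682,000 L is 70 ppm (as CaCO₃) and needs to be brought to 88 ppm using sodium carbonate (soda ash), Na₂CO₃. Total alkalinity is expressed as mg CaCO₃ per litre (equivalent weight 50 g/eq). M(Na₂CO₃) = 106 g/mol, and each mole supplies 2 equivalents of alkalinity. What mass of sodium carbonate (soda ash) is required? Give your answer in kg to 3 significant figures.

Alkalinity to add: (88 − 70) = 18 mg/L as CaCO₃ × 682,000 L = 12,280 g as CaCO₃.
Equivalents: 12,280 g ÷ 50 g/eq = 245.5 eq.
Each mole of Na₂CO₃ supplies 2 eq, so 245.5 / 2 = 122.8 mol.
Mass: 122.8 mol × 106 g/mol = 13,010 g.

13.0 kg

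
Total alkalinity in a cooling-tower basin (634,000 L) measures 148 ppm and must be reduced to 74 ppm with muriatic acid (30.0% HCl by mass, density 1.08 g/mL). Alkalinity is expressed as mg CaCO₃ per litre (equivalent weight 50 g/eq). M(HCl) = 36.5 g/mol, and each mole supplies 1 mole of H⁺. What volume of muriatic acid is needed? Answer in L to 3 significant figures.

106 L

Alkalinity to neutralize: (148 − 74) = 74 mg/L as CaCO₃ × 634,000 L = 46,920 g as CaCO₃.
Equivalents of H⁺ required: 46,920 ÷ 50 g/eq = 938.3 eq = 938.3 mol HCl.
Mass of HCl: 938.3 × 36.5 = 34,250 g.
Mass of 30.0% solution: 34,250 / 0.3 = 114,200 g.
Volume: 114,200 g ÷ 1.08 g/mL = 105,700 mL.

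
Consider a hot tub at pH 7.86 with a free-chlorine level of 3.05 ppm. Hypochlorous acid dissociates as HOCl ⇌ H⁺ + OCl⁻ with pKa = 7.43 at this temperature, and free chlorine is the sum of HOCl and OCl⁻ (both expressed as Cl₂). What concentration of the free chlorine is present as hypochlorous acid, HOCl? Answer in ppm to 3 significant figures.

0.826 ppm

[OCl⁻]/[HOCl] = 10^(pH − pKa) = 10^(7.86 − 7.43) = 10^0.43 = 2.692.
Fraction as HOCl = 1 / (1 + 2.692) = 0.2709.
HOCl = 0.2709 × 3.05 ppm = 0.8262 ppm.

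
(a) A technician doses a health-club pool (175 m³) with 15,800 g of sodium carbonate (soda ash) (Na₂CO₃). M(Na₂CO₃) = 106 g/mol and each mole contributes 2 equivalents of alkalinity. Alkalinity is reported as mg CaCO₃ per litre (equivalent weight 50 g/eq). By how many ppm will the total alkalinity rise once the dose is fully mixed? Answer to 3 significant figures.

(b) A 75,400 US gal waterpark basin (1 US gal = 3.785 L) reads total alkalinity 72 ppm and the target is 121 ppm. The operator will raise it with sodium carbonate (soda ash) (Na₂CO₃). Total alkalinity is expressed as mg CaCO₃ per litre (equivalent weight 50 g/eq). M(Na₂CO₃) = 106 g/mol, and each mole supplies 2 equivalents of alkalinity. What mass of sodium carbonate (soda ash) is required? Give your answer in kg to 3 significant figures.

(a) Volume: 175 m³ = 175,000 L.
(a) Moles of Na₂CO₃: 15,800 g ÷ 106 g/mol = 149.1 mol → 298.1 eq of alkalinity.
(a) As CaCO₃: 298.1 eq × 50 g/eq = 14,910 g.
(a) Rise: 14,910 g / 175,000 L × 1000 = 85.18 mg/L.

(b) Volume: 75,400 US gal × 3.785 L/gal = 285,389 L.
(b) Alkalinity to add: (121 − 72) = 49 mg/L as CaCO₃ × 285,389 L = 13,980 g as CaCO₃.
(b) Equivalents: 13,980 g ÷ 50 g/eq = 279.7 eq.
(b) Each mole of Na₂CO₃ supplies 2 eq, so 279.7 / 2 = 139.8 mol.
(b) Mass: 139.8 mol × 106 g/mol = 14,820 g.

(a) 85.2 ppm; (b) 14.8 kg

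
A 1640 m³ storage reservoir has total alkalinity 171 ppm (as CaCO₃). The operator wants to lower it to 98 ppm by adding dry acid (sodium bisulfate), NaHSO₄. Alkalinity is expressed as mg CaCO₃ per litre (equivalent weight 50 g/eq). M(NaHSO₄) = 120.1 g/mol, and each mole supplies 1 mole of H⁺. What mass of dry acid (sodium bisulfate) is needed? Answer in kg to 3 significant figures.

Volume: 1640 m³ = 1,640,000 L.
Alkalinity to neutralize: (171 − 98) = 73 mg/L as CaCO₃ × 1,640,000 L = 119,700 g as CaCO₃.
Equivalents of H⁺ required: 119,700 ÷ 50 g/eq = 2394 eq = 2394 mol NaHSO₄.
Mass of NaHSO₄: 2394 × 120.1 = 287,600 g.

288 kg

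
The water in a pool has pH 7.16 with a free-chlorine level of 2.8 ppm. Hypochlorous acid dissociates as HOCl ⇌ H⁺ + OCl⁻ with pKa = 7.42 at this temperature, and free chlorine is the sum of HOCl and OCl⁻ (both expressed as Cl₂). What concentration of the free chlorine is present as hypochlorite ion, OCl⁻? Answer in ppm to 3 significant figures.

0.993 ppm

[OCl⁻]/[HOCl] = 10^(pH − pKa) = 10^(7.16 − 7.42) = 10^-0.26 = 0.5495.
Fraction as HOCl = 1 / (1 + 0.5495) = 0.6454.
OCl⁻ = (1 − 0.6454) × 2.8 ppm = 0.993 ppm.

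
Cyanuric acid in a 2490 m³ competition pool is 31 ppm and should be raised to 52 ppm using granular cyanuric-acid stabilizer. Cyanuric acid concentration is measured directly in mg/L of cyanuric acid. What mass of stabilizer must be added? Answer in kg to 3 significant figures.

52.3 kg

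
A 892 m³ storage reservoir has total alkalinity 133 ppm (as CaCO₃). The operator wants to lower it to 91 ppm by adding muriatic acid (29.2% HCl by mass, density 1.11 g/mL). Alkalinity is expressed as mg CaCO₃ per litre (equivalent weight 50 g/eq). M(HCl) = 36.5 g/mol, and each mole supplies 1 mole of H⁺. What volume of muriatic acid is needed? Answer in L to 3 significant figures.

Volume: 892 m³ = 892,000 L.
Alkalinity to neutralize: (133 − 91) = 42 mg/L as CaCO₃ × 892,000 L = 37,460 g as CaCO₃.
Equivalents of H⁺ required: 37,460 ÷ 50 g/eq = 749.3 eq = 749.3 mol HCl.
Mass of HCl: 749.3 × 36.5 = 27,350 g.
Mass of 29.2% solution: 27,350 / 0.292 = 93,660 g.
Volume: 93,660 g ÷ 1.11 g/mL = 84,380 mL.

84.4 L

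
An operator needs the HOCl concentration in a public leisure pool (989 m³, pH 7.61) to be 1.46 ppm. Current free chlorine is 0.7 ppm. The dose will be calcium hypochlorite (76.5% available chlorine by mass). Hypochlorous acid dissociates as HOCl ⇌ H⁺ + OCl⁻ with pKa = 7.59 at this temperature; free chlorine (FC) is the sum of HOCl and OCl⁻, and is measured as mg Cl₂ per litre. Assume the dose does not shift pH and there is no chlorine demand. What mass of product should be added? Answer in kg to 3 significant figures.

2.96 kg

Volume: 989 m³ = 989,000 L.
[OCl⁻]/[HOCl] = 10^(pH − pKa) = 10^(7.61 − 7.59) = 1.047; fraction as HOCl = 1/(1 + 1.047) = 0.4885.
Free chlorine required for 1.46 ppm HOCl: 1.46 / 0.4885 = 2.989 ppm.
FC to add: 2.989 − 0.7 = 2.289 mg/L as Cl₂.
Cl₂ equivalent: 2.289 mg/L × 989,000 L = 2264 g.
Product at 76.5% available Cl: 2264 / 0.765 = 2959 g.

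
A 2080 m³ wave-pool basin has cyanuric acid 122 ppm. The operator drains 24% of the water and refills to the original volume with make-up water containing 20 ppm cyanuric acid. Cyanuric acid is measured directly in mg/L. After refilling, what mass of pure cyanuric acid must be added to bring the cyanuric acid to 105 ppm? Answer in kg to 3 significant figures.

15.6 kg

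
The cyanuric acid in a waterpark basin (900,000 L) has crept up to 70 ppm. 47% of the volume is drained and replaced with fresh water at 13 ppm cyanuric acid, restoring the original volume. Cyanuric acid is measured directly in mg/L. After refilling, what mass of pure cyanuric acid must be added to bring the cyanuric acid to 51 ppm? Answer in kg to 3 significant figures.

7.01 kg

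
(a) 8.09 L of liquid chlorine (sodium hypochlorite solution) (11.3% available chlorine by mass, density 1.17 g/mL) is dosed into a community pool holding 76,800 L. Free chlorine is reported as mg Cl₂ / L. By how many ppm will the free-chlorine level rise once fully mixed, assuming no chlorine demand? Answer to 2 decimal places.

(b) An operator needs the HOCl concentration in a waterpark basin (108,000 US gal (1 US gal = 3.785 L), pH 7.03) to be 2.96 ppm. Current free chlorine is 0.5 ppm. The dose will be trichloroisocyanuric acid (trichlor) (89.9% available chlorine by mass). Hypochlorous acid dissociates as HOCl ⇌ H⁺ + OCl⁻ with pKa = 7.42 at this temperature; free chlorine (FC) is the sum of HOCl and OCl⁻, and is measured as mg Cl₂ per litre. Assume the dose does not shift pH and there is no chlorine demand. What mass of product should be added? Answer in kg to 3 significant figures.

(a) Mass of solution: 8.09 L × 1000 mL/L × 1.17 g/mL = 9465 g.
(a) Available chlorine delivered: 9465 g × 0.113 = 1070 g as Cl₂.
(a) Concentration rise: 1070 g / 76,800 L = 13.93 mg/L = 13.93 ppm.

(b) Volume: 108,000 US gal × 3.785 L/gal = 408,780 L.
(b) [OCl⁻]/[HOCl] = 10^(pH − pKa) = 10^(7.03 − 7.42) = 0.4074; fraction as HOCl = 1/(1 + 0.4074) = 0.7105.
(b) Free chlorine required for 2.96 ppm HOCl: 2.96 / 0.7105 = 4.166 ppm.
(b) FC to add: 4.166 − 0.5 = 3.666 mg/L as Cl₂.
(b) Cl₂ equivalent: 3.666 mg/L × 408,780 L = 1499 g.
(b) Product at 89.9% available Cl: 1499 / 0.899 = 1667 g.

(a) 13.93 ppm; (b) 1.67 kg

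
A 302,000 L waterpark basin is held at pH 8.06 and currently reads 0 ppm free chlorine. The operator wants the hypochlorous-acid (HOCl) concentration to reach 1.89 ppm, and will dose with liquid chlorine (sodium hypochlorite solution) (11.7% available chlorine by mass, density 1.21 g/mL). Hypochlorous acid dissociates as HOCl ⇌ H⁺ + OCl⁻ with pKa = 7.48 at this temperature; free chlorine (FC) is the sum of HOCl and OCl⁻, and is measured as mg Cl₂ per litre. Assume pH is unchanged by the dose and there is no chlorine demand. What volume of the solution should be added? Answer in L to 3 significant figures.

19.4 L

[OCl⁻]/[HOCl] = 10^(pH − pKa) = 10^(8.06 − 7.48) = 3.802; fraction as HOCl = 1/(1 + 3.802) = 0.2083.
Free chlorine required for 1.89 ppm HOCl: 1.89 / 0.2083 = 9.076 ppm.
FC to add: 9.076 − 0 = 9.076 mg/L as Cl₂.
Cl₂ equivalent: 9.076 mg/L × 302,000 L = 2741 g.
Product at 11.7% available Cl: 2741 / 0.117 = 23,430 g.
Volume: 23,430 g ÷ 1.21 g/mL = 19,360 mL.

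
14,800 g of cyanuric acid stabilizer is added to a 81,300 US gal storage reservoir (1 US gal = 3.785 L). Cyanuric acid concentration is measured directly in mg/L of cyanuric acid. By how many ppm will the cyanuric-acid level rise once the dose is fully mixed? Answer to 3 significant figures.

Volume: 81,300 US gal × 3.785 L/gal = 307,720 L.
Rise: 14,800 g / 307,720 L × 1000 = 48.1 mg/L.

48.1 ppm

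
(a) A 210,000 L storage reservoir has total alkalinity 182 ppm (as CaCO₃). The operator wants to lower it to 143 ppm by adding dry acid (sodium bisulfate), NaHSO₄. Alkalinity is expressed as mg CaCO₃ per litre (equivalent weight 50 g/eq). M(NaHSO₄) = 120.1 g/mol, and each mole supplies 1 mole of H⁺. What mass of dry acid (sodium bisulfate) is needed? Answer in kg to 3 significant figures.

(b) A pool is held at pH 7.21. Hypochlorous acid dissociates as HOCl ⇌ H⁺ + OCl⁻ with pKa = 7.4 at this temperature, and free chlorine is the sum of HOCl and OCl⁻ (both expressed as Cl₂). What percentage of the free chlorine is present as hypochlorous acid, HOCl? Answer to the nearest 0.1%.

(a) 19.7 kg; (b) 60.8%

(a) Alkalinity to neutralize: (182 − 143) = 39 mg/L as CaCO₃ × 210,000 L = 8190 g as CaCO₃.
(a) Equivalents of H⁺ required: 8190 ÷ 50 g/eq = 163.8 eq = 163.8 mol NaHSO₄.
(a) Mass of NaHSO₄: 163.8 × 120.1 = 19,670 g.

(b) [OCl⁻]/[HOCl] = 10^(pH − pKa) = 10^(7.21 − 7.4) = 10^-0.19 = 0.6457.
(b) Fraction as HOCl = 1 / (1 + 0.6457) = 0.6077.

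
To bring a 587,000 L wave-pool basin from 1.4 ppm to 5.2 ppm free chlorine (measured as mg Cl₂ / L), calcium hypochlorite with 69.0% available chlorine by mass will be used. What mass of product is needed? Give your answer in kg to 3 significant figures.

Chlorine deficit: 5.2 − 1.4 = 3.8 ppm = 3.8 mg/L as Cl₂.
Cl₂ equivalent needed: 3.8 mg/L × 587,000 L = 2,231,000 mg = 2231 g.
Product at 69.0% available chlorine: 2231 / 0.69 = 3233 g.

3.23 kg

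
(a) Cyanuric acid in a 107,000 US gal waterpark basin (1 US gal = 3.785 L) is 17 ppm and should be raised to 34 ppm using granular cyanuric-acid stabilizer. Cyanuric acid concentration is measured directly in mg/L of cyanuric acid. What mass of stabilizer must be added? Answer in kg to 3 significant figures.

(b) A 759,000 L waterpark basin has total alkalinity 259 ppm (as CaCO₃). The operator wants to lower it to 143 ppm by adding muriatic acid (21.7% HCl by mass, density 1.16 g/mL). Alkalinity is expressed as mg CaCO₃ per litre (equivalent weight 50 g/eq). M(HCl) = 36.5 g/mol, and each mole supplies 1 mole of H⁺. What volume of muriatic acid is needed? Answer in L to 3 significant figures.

(a) 6.88 kg; (b) 255 L

(a) Volume: 107,000 US gal × 3.785 L/gal = 404,995 L.
(a) CYA to add: (34 − 17) = 17 mg/L × 404,995 L = 6885 g cyanuric acid.

(b) Alkalinity to neutralize: (259 − 143) = 116 mg/L as CaCO₃ × 759,000 L = 88,040 g as CaCO₃.
(b) Equivalents of H⁺ required: 88,040 ÷ 50 g/eq = 1761 eq = 1761 mol HCl.
(b) Mass of HCl: 1761 × 36.5 = 64,270 g.
(b) Mass of 21.7% solution: 64,270 / 0.217 = 296,200 g.
(b) Volume: 296,200 g ÷ 1.16 g/mL = 255,300 mL.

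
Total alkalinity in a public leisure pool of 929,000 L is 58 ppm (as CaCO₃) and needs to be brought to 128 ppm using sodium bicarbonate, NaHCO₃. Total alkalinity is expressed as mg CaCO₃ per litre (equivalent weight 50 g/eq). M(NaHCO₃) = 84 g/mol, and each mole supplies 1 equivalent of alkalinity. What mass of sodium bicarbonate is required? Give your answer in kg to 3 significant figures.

Alkalinity to add: (128 − 58) = 70 mg/L as CaCO₃ × 929,000 L = 65,030 g as CaCO₃.
Equivalents: 65,030 g ÷ 50 g/eq = 1301 eq.
NaHCO₃ supplies 1 eq per mole → 1301 mol.
Mass: 1301 mol × 84 g/mol = 109,300 g.

109 kg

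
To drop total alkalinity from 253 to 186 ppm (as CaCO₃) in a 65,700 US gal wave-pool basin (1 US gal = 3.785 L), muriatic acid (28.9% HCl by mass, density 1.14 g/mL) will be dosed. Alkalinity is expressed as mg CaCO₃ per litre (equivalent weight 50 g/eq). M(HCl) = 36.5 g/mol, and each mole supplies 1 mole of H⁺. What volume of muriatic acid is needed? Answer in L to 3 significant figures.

Volume: 65,700 US gal × 3.785 L/gal = 248,674 L.
Alkalinity to neutralize: (253 − 186) = 67 mg/L as CaCO₃ × 248,674 L = 16,660 g as CaCO₃.
Equivalents of H⁺ required: 16,660 ÷ 50 g/eq = 333.2 eq = 333.2 mol HCl.
Mass of HCl: 333.2 × 36.5 = 12,160 g.
Mass of 28.9% solution: 12,160 / 0.289 = 42,090 g.
Volume: 42,090 g ÷ 1.14 g/mL = 36,920 mL.

36.9 L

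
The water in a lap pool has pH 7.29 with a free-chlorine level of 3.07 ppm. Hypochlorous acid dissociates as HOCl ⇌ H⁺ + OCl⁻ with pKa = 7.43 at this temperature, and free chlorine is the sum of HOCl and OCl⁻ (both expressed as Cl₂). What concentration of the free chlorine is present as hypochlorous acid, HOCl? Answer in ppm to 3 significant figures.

1.78 ppm

[OCl⁻]/[HOCl] = 10^(pH − pKa) = 10^(7.29 − 7.43) = 10^-0.14 = 0.7244.
Fraction as HOCl = 1 / (1 + 0.7244) = 0.5799.
HOCl = 0.5799 × 3.07 ppm = 1.78 ppm.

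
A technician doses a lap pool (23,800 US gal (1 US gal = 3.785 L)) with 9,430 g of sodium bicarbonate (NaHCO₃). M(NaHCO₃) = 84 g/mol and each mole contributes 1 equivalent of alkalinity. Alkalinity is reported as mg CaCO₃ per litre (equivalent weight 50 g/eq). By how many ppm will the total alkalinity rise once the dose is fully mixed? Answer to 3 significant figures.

62.3 ppm

Volume: 23,800 US gal × 3.785 L/gal = 90,083 L.
Moles of NaHCO₃: 9,430 g ÷ 84 g/mol = 112.3 mol → 112.3 eq of alkalinity.
As CaCO₃: 112.3 eq × 50 g/eq = 5613 g.
Rise: 5613 g / 90,083 L × 1000 = 62.31 mg/L.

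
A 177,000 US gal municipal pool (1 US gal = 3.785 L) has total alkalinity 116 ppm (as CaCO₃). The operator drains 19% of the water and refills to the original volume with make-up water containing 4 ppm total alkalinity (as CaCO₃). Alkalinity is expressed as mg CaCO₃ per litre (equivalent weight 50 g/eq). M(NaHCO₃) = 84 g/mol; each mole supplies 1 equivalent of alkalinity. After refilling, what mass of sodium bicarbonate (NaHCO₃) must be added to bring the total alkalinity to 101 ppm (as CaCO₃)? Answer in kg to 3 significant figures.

7.07 kg

Volume: 177,000 US gal × 3.785 L/gal = 669,945 L.
After draining 19% and refilling: 116 × 0.81 + 4 × 0.19 = 94.72 ppm.
Deficit to target: 101 − 94.72 = 6.28 mg/L.
As CaCO₃: 6.28 mg/L × 669,945 L = 4207 g; ÷ 50 g/eq ÷ 1 = 84.15 mol NaHCO₃.
Mass: 84.15 × 84 = 7068 g.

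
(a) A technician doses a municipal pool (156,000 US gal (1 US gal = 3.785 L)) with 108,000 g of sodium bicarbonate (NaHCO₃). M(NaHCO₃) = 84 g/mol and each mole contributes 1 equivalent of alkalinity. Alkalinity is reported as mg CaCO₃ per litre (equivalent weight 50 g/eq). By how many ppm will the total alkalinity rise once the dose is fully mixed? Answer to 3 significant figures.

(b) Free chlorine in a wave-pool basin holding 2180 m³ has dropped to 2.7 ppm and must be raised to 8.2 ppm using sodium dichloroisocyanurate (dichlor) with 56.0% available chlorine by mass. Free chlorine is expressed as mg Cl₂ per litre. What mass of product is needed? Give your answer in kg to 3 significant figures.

(a) 109 ppm; (b) 21.4 kg

(a) Volume: 156,000 US gal × 3.785 L/gal = 590,460 L.
(a) Moles of NaHCO₃: 108,000 g ÷ 84 g/mol = 1286 mol → 1286 eq of alkalinity.
(a) As CaCO₃: 1286 eq × 50 g/eq = 64,290 g.
(a) Rise: 64,290 g / 590,460 L × 1000 = 108.9 mg/L.

(b) Volume: 2180 m³ = 2,180,000 L.
(b) Chlorine deficit: 8.2 − 2.7 = 5.5 ppm = 5.5 mg/L as Cl₂.
(b) Cl₂ equivalent needed: 5.5 mg/L × 2,180,000 L = 11,990,000 mg = 11,990 g.
(b) Product at 56.0% available chlorine: 11,990 / 0.56 = 21,410 g.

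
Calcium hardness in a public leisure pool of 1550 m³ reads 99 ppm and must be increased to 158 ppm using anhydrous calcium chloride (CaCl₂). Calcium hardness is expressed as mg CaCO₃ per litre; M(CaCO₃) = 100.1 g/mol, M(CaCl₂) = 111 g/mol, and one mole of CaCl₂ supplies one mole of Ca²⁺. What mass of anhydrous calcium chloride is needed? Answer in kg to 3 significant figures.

Volume: 1550 m³ = 1,550,000 L.
Hardness to add: (158 − 99) = 59 mg/L as CaCO₃ × 1,550,000 L = 91,450 g as CaCO₃.
Moles of Ca²⁺ (1 mol Ca²⁺ ≡ 1 mol CaCO₃): 91,450 / 100.1 g/mol = 913.6 mol.
Mass of CaCl₂: 913.6 × 111 = 101,400 g.

101 kg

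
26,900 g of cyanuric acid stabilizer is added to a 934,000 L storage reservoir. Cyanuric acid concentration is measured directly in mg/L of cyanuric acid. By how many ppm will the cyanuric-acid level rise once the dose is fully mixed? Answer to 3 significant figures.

Rise: 26,900 g / 934,000 L × 1000 = 28.8 mg/L.

28.8 ppm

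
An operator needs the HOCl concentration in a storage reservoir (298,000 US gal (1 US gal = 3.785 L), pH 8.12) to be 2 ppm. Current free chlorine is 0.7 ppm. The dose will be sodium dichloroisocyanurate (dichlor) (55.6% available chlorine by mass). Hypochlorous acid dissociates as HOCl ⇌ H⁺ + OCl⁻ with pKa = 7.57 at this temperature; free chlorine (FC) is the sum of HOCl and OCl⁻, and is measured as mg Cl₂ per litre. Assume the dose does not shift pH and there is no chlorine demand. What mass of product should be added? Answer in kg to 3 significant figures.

Volume: 298,000 US gal × 3.785 L/gal = 1,127,930 L.
[OCl⁻]/[HOCl] = 10^(pH − pKa) = 10^(8.12 − 7.57) = 3.548; fraction as HOCl = 1/(1 + 3.548) = 0.2199.
Free chlorine required for 2 ppm HOCl: 2 / 0.2199 = 9.096 ppm.
FC to add: 9.096 − 0.7 = 8.396 mg/L as Cl₂.
Cl₂ equivalent: 8.396 mg/L × 1,127,930 L = 9470 g.
Product at 55.6% available Cl: 9470 / 0.556 = 17,030 g.

17.0 kg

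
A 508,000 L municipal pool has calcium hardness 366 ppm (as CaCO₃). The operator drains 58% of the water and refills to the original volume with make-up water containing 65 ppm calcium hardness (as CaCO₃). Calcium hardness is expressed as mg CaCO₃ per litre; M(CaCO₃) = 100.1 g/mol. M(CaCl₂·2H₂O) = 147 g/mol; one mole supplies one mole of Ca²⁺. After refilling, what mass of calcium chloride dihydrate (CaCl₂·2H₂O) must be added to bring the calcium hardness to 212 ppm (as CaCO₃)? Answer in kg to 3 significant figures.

After draining 58% and refilling: 366 × 0.42 + 65 × 0.58 = 191.42 ppm.
Deficit to target: 212 − 191.42 = 20.58 mg/L.
As CaCO₃: 20.58 mg/L × 508,000 L = 10,450 g; ÷ 100.1 = 104.4 mol Ca²⁺.
Mass: 104.4 × 147 = 15,350 g.

15.4 kg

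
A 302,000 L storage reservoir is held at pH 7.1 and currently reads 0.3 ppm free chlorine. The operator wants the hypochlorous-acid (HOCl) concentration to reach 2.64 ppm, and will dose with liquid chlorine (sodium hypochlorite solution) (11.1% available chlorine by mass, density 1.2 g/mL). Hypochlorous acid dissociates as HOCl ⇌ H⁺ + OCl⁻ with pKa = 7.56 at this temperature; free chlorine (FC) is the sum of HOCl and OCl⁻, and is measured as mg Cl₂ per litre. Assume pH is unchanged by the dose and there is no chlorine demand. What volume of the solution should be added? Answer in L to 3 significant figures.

[OCl⁻]/[HOCl] = 10^(pH − pKa) = 10^(7.1 − 7.56) = 0.3467; fraction as HOCl = 1/(1 + 0.3467) = 0.7425.
Free chlorine required for 2.64 ppm HOCl: 2.64 / 0.7425 = 3.555 ppm.
FC to add: 3.555 − 0.3 = 3.255 mg/L as Cl₂.
Cl₂ equivalent: 3.255 mg/L × 302,000 L = 983.1 g.
Product at 11.1% available Cl: 983.1 / 0.111 = 8857 g.
Volume: 8857 g ÷ 1.2 g/mL = 7381 mL.

7.38 L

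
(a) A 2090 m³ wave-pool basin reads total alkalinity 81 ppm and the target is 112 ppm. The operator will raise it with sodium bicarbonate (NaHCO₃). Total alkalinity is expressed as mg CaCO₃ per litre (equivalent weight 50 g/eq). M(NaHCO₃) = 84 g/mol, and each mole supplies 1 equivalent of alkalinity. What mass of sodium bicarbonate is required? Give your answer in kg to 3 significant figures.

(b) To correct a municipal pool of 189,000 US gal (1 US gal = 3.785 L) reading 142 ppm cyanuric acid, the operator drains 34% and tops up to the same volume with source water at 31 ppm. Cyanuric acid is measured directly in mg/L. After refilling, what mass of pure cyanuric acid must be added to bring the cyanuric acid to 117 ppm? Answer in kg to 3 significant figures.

(a) Volume: 2090 m³ = 2,090,000 L.
(a) Alkalinity to add: (112 − 81) = 31 mg/L as CaCO₃ × 2,090,000 L = 64,790 g as CaCO₃.
(a) Equivalents: 64,790 g ÷ 50 g/eq = 1296 eq.
(a) NaHCO₃ supplies 1 eq per mole → 1296 mol.
(a) Mass: 1296 mol × 84 g/mol = 108,800 g.

(b) Volume: 189,000 US gal × 3.785 L/gal = 715,365 L.
(b) After draining 34% and refilling: 142 × 0.66 + 31 × 0.34 = 104.26 ppm.
(b) Deficit to target: 117 − 104.26 = 12.74 mg/L.
(b) Mass: 12.74 mg/L × 715,365 L = 9114 g cyanuric acid.

(a) 109 kg; (b) 9.11 kg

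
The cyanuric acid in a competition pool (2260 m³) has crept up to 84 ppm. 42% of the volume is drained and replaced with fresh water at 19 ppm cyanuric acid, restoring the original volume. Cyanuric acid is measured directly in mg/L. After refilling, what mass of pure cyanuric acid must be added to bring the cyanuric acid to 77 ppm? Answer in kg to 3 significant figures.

Volume: 2260 m³ = 2,260,000 L.
After draining 42% and refilling: 84 × 0.58 + 19 × 0.42 = 56.7 ppm.
Deficit to target: 77 − 56.7 = 20.3 mg/L.
Mass: 20.3 mg/L × 2,260,000 L = 45,880 g cyanuric acid.

45.9 kg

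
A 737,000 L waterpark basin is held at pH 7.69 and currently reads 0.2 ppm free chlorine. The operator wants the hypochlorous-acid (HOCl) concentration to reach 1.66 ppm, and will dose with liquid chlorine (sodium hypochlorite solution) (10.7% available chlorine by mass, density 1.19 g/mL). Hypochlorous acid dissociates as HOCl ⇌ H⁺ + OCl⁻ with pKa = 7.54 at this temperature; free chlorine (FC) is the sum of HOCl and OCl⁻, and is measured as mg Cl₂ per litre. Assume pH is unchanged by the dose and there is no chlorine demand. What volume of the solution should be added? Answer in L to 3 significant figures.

[OCl⁻]/[HOCl] = 10^(pH − pKa) = 10^(7.69 − 7.54) = 1.413; fraction as HOCl = 1/(1 + 1.413) = 0.4145.
Free chlorine required for 1.66 ppm HOCl: 1.66 / 0.4145 = 4.005 ppm.
FC to add: 4.005 − 0.2 = 3.805 mg/L as Cl₂.
Cl₂ equivalent: 3.805 mg/L × 737,000 L = 2804 g.
Product at 10.7% available Cl: 2804 / 0.107 = 26,210 g.
Volume: 26,210 g ÷ 1.19 g/mL = 22,020 mL.

22.0 L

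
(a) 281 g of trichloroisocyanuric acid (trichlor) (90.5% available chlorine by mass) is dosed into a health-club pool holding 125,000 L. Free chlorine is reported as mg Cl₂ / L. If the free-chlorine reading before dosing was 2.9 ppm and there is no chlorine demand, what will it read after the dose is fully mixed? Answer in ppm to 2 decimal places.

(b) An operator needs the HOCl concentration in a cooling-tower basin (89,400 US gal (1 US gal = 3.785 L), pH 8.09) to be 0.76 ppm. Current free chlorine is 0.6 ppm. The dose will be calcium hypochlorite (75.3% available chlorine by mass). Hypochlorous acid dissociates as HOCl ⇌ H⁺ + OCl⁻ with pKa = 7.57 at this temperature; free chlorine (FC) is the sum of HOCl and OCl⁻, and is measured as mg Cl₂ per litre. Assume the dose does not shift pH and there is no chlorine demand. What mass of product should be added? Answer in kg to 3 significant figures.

(a) Available chlorine delivered: 281 g × 0.905 = 254.3 g as Cl₂.
(a) Concentration rise: 254.3 g / 125,000 L = 2.034 mg/L = 2.03 ppm.
(a) Final FC: 2.9 + 2.03 = 4.93 ppm.

(b) Volume: 89,400 US gal × 3.785 L/gal = 338,379 L.
(b) [OCl⁻]/[HOCl] = 10^(pH − pKa) = 10^(8.09 − 7.57) = 3.311; fraction as HOCl = 1/(1 + 3.311) = 0.2319.
(b) Free chlorine required for 0.76 ppm HOCl: 0.76 / 0.2319 = 3.277 ppm.
(b) FC to add: 3.277 − 0.6 = 2.677 mg/L as Cl₂.
(b) Cl₂ equivalent: 2.677 mg/L × 338,379 L = 905.7 g.
(b) Product at 75.3% available Cl: 905.7 / 0.753 = 1203 g.

(a) 4.93 ppm; (b) 1.20 kg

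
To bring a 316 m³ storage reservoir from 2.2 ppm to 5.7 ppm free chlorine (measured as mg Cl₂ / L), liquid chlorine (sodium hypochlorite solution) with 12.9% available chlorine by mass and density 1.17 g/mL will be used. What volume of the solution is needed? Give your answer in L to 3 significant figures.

7.33 L

Volume: 316 m³ = 316,000 L.
Chlorine deficit: 5.7 − 2.2 = 3.5 ppm = 3.5 mg/L as Cl₂.
Cl₂ equivalent needed: 3.5 mg/L × 316,000 L = 1,106,000 mg = 1106 g.
Product at 12.9% available chlorine: 1106 / 0.129 = 8574 g.
Volume at density 1.17 g/mL: 8574 g ÷ 1.17 g/mL = 7328 mL.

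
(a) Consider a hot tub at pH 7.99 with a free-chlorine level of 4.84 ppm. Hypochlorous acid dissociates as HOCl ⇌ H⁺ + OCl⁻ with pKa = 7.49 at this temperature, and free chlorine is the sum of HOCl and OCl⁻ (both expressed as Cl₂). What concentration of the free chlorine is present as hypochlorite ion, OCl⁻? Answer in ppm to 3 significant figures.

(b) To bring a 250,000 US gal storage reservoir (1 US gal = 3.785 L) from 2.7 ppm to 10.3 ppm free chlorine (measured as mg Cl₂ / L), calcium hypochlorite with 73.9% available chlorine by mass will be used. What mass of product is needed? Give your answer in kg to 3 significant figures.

(a) [OCl⁻]/[HOCl] = 10^(pH − pKa) = 10^(7.99 − 7.49) = 10^0.50 = 3.162.
(a) Fraction as HOCl = 1 / (1 + 3.162) = 0.2403.
(a) OCl⁻ = (1 − 0.2403) × 4.84 ppm = 3.677 ppm.

(b) Volume: 250,000 US gal × 3.785 L/gal = 946,250 L.
(b) Chlorine deficit: 10.3 − 2.7 = 7.6 ppm = 7.6 mg/L as Cl₂.
(b) Cl₂ equivalent needed: 7.6 mg/L × 946,250 L = 7,192,000 mg = 7192 g.
(b) Product at 73.9% available chlorine: 7192 / 0.739 = 9731 g.

(a) 3.68 ppm; (b) 9.73 kg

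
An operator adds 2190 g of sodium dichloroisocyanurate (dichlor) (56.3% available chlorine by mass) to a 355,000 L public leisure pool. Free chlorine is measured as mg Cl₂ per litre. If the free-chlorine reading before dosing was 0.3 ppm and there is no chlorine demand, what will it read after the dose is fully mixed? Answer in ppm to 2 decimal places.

Available chlorine delivered: 2190 g × 0.563 = 1233 g as Cl₂.
Concentration rise: 1233 g / 355,000 L = 3.473 mg/L = 3.47 ppm.
Final FC: 0.3 + 3.47 = 3.77 ppm.

3.77 ppm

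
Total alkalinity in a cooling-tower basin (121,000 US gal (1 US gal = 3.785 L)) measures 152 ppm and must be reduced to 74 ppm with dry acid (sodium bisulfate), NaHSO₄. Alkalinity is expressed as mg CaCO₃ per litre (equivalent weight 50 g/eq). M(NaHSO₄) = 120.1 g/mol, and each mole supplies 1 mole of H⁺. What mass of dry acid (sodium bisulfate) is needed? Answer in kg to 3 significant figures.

Volume: 121,000 US gal × 3.785 L/gal = 457,985 L.
Alkalinity to neutralize: (152 − 74) = 78 mg/L as CaCO₃ × 457,985 L = 35,720 g as CaCO₃.
Equivalents of H⁺ required: 35,720 ÷ 50 g/eq = 714.5 eq = 714.5 mol NaHSO₄.
Mass of NaHSO₄: 714.5 × 120.1 = 85,810 g.

85.8 kg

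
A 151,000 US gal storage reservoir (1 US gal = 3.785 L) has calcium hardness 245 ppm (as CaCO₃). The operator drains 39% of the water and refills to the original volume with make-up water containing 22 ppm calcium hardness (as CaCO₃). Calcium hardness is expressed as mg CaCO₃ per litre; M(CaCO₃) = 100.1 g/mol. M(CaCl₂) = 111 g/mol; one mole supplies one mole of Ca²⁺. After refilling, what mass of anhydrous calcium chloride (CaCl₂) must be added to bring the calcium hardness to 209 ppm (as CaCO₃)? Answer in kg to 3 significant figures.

Volume: 151,000 US gal × 3.785 L/gal = 571,535 L.
After draining 39% and refilling: 245 × 0.61 + 22 × 0.39 = 158.03 ppm.
Deficit to target: 209 − 158.03 = 50.97 mg/L.
As CaCO₃: 50.97 mg/L × 571,535 L = 29,130 g; ÷ 100.1 = 291 mol Ca²⁺.
Mass: 291 × 111 = 32,300 g.

32.3 kg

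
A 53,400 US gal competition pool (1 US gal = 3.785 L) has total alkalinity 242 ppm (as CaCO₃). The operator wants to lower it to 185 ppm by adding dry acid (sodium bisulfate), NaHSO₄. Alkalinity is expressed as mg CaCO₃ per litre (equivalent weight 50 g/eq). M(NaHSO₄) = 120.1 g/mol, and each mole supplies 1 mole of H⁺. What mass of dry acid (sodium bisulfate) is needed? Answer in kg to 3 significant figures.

Volume: 53,400 US gal × 3.785 L/gal = 202,119 L.
Alkalinity to neutralize: (242 − 185) = 57 mg/L as CaCO₃ × 202,119 L = 11,520 g as CaCO₃.
Equivalents of H⁺ required: 11,520 ÷ 50 g/eq = 230.4 eq = 230.4 mol NaHSO₄.
Mass of NaHSO₄: 230.4 × 120.1 = 27,670 g.

27.7 kg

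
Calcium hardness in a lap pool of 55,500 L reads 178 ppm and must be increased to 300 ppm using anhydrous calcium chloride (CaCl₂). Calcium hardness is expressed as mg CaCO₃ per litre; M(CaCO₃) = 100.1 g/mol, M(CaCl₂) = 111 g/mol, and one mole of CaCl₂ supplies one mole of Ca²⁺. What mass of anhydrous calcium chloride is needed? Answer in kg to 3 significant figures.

Hardness to add: (300 − 178) = 122 mg/L as CaCO₃ × 55,500 L = 6771 g as CaCO₃.
Moles of Ca²⁺ (1 mol Ca²⁺ ≡ 1 mol CaCO₃): 6771 / 100.1 g/mol = 67.64 mol.
Mass of CaCl₂: 67.64 × 111 = 7508 g.

7.51 kg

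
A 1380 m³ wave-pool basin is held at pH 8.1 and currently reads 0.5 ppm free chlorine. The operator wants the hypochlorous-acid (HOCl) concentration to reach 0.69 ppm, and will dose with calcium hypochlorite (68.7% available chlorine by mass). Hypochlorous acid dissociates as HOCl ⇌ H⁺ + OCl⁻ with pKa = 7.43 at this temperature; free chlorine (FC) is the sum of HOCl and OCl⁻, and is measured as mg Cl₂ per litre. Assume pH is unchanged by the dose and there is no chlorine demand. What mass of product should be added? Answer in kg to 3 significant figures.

6.86 kg

Volume: 1380 m³ = 1,380,000 L.
[OCl⁻]/[HOCl] = 10^(pH − pKa) = 10^(8.1 − 7.43) = 4.677; fraction as HOCl = 1/(1 + 4.677) = 0.1761.
Free chlorine required for 0.69 ppm HOCl: 0.69 / 0.1761 = 3.917 ppm.
FC to add: 3.917 − 0.5 = 3.417 mg/L as Cl₂.
Cl₂ equivalent: 3.417 mg/L × 1,380,000 L = 4716 g.
Product at 68.7% available Cl: 4716 / 0.687 = 6865 g.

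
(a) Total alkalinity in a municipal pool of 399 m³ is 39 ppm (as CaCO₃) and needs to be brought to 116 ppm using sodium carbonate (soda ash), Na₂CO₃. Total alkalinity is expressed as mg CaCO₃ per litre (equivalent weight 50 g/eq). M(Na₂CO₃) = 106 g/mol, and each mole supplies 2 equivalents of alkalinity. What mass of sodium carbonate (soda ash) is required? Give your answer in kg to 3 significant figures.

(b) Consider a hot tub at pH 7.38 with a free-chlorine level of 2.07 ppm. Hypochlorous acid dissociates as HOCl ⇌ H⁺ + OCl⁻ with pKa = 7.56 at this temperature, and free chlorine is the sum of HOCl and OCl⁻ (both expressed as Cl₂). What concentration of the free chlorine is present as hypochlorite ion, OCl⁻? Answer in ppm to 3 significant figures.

(a) Volume: 399 m³ = 399,000 L.
(a) Alkalinity to add: (116 − 39) = 77 mg/L as CaCO₃ × 399,000 L = 30,720 g as CaCO₃.
(a) Equivalents: 30,720 g ÷ 50 g/eq = 614.5 eq.
(a) Each mole of Na₂CO₃ supplies 2 eq, so 614.5 / 2 = 307.2 mol.
(a) Mass: 307.2 mol × 106 g/mol = 32,570 g.

(b) [OCl⁻]/[HOCl] = 10^(pH − pKa) = 10^(7.38 − 7.56) = 10^-0.18 = 0.6607.
(b) Fraction as HOCl = 1 / (1 + 0.6607) = 0.6022.
(b) OCl⁻ = (1 − 0.6022) × 2.07 ppm = 0.8235 ppm.

(a) 32.6 kg; (b) 0.824 ppm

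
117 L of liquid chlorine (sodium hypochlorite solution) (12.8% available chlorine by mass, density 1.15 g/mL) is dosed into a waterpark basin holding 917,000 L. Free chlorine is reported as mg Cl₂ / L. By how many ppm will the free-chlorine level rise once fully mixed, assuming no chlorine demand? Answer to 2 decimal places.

18.78 ppm

Mass of solution: 117 L × 1000 mL/L × 1.15 g/mL = 134,600 g.
Available chlorine delivered: 134,600 g × 0.128 = 17,220 g as Cl₂.
Concentration rise: 17,220 g / 917,000 L = 18.78 mg/L = 18.78 ppm.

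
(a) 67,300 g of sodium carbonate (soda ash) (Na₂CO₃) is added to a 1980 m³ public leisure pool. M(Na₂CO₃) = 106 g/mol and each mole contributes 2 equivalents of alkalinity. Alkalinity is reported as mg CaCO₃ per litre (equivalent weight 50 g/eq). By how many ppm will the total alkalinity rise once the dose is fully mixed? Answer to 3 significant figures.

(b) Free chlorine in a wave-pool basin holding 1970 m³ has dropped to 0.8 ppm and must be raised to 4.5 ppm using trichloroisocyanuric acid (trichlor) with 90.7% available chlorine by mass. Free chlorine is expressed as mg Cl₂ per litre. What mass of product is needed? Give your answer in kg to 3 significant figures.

(a) Volume: 1980 m³ = 1,980,000 L.
(a) Moles of Na₂CO₃: 67,300 g ÷ 106 g/mol = 634.9 mol → 1270 eq of alkalinity.
(a) As CaCO₃: 1270 eq × 50 g/eq = 63,490 g.
(a) Rise: 63,490 g / 1,980,000 L × 1000 = 32.07 mg/L.

(b) Volume: 1970 m³ = 1,970,000 L.
(b) Chlorine deficit: 4.5 − 0.8 = 3.7 ppm = 3.7 mg/L as Cl₂.
(b) Cl₂ equivalent needed: 3.7 mg/L × 1,970,000 L = 7,289,000 mg = 7289 g.
(b) Product at 90.7% available chlorine: 7289 / 0.907 = 8036 g.

(a) 32.1 ppm; (b) 8.04 kg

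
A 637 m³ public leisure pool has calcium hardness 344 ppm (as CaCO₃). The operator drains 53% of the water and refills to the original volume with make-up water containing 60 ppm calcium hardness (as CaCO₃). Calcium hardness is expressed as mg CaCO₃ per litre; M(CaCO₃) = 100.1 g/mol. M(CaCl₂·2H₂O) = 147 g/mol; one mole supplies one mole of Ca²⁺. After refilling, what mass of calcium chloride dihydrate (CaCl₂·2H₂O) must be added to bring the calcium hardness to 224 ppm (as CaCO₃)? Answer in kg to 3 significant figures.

Volume: 637 m³ = 637,000 L.
After draining 53% and refilling: 344 × 0.47 + 60 × 0.53 = 193.48 ppm.
Deficit to target: 224 − 193.48 = 30.52 mg/L.
As CaCO₃: 30.52 mg/L × 637,000 L = 19,440 g; ÷ 100.1 = 194.2 mol Ca²⁺.
Mass: 194.2 × 147 = 28,550 g.

28.6 kg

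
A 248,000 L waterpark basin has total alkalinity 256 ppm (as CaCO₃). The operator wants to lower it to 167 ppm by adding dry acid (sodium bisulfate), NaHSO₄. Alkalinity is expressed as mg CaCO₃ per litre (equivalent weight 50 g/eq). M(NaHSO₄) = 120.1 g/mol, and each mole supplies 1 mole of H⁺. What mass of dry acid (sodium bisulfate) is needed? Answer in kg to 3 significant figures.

53.0 kg

Alkalinity to neutralize: (256 − 167) = 89 mg/L as CaCO₃ × 248,000 L = 22,070 g as CaCO₃.
Equivalents of H⁺ required: 22,070 ÷ 50 g/eq = 441.4 eq = 441.4 mol NaHSO₄.
Mass of NaHSO₄: 441.4 × 120.1 = 53,020 g.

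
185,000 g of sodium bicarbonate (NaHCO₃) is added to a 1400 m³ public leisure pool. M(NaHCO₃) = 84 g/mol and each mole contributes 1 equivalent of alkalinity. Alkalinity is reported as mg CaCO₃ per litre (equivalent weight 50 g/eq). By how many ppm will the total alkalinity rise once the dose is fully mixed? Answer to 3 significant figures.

78.7 ppm

Volume: 1400 m³ = 1,400,000 L.
Moles of NaHCO₃: 185,000 g ÷ 84 g/mol = 2202 mol → 2202 eq of alkalinity.
As CaCO₃: 2202 eq × 50 g/eq = 110,100 g.
Rise: 110,100 g / 1,400,000 L × 1000 = 78.66 mg/L.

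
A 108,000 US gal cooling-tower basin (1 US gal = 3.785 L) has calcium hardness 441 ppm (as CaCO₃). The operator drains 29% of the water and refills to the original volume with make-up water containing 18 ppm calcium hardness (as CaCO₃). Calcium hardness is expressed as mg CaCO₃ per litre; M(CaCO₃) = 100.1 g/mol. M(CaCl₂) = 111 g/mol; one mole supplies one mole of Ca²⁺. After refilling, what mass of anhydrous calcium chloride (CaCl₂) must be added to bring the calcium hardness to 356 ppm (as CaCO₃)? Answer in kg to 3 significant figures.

17.1 kg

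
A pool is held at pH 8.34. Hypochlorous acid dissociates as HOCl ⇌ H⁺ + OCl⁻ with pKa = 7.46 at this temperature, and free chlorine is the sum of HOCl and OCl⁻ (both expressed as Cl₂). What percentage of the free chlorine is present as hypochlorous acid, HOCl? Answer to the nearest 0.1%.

[OCl⁻]/[HOCl] = 10^(pH − pKa) = 10^(8.34 − 7.46) = 10^0.88 = 7.586.
Fraction as HOCl = 1 / (1 + 7.586) = 0.1165.

11.6%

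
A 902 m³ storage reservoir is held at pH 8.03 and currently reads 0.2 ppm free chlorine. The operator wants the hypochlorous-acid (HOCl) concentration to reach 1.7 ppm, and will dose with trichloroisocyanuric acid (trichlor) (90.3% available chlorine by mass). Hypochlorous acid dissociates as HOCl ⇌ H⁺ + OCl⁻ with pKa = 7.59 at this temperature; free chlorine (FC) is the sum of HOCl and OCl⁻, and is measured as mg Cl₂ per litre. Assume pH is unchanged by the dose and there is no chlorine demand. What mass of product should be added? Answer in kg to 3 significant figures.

Volume: 902 m³ = 902,000 L.
[OCl⁻]/[HOCl] = 10^(pH − pKa) = 10^(8.03 − 7.59) = 2.754; fraction as HOCl = 1/(1 + 2.754) = 0.2664.
Free chlorine required for 1.7 ppm HOCl: 1.7 / 0.2664 = 6.382 ppm.
FC to add: 6.382 − 0.2 = 6.182 mg/L as Cl₂.
Cl₂ equivalent: 6.182 mg/L × 902,000 L = 5576 g.
Product at 90.3% available Cl: 5576 / 0.903 = 6175 g.

6.18 kg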